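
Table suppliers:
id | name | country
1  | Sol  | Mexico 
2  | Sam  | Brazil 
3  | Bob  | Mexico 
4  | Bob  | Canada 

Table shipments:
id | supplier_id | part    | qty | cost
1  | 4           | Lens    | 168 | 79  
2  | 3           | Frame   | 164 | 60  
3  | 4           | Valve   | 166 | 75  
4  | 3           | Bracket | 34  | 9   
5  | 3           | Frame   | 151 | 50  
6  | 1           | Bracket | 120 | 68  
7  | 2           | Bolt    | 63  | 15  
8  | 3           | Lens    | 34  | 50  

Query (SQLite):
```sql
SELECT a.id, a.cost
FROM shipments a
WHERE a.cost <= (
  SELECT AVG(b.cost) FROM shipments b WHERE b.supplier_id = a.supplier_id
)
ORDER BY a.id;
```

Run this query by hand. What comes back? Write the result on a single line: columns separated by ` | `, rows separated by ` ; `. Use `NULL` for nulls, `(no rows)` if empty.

3 | 75 ; 4 | 9 ; 6 | 68 ; 7 | 15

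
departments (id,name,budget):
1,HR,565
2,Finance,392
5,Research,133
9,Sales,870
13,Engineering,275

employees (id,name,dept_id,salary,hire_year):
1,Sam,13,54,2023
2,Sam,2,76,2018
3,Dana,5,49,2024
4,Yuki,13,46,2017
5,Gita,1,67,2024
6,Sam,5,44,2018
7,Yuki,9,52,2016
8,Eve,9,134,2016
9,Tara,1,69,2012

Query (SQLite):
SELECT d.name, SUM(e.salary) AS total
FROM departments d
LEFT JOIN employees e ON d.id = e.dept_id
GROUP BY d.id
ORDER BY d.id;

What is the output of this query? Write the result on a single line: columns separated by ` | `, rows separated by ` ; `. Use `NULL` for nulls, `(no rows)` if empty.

HR | 136 ; Finance | 76 ; Research | 93 ; Sales | 186 ; Engineering | 100

LEFT JOIN keeps every departments row; unmatched ones get NULL for employees columns.
Group by departments.id and compute SUM(e.salary). SUM over an all-NULL group is NULL.
  1: ids {5, 9} → SUM(e.salary)=136
  2: ids {2} → SUM(e.salary)=76
  5: ids {3, 6} → SUM(e.salary)=93
  9: ids {7, 8} → SUM(e.salary)=186
  13: ids {1, 4} → SUM(e.salary)=100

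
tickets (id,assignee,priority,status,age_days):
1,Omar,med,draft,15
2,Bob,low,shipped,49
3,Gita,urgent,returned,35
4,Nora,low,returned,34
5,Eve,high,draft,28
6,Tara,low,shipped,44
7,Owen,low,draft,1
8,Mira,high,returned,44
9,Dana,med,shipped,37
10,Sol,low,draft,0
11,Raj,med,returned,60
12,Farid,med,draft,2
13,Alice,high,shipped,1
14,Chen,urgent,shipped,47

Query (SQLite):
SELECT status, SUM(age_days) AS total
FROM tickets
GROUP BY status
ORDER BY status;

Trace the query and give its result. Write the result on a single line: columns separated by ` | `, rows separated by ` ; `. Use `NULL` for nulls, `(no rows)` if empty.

Partition tickets by status; compute SUM(age_days) within each group.
  draft: ids {1, 5, 7, 10, 12} → SUM(age_days)=46
  returned: ids {3, 4, 8, 11} → SUM(age_days)=173
  shipped: ids {2, 6, 9, 13, 14} → SUM(age_days)=178

draft | 46 ; returned | 173 ; shipped | 178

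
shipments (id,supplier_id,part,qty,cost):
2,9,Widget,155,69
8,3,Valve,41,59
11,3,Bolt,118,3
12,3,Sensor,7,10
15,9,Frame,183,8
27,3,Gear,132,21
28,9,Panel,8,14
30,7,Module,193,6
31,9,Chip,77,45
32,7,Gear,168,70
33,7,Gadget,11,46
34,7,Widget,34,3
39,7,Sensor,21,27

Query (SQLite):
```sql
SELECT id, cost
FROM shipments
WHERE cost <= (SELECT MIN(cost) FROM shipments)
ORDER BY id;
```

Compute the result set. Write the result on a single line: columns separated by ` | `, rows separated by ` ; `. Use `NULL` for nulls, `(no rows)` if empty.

Scalar subquery: MIN(cost) over all shipments rows = 3.
Keep rows where cost <= that value.

11 | 3 ; 34 | 3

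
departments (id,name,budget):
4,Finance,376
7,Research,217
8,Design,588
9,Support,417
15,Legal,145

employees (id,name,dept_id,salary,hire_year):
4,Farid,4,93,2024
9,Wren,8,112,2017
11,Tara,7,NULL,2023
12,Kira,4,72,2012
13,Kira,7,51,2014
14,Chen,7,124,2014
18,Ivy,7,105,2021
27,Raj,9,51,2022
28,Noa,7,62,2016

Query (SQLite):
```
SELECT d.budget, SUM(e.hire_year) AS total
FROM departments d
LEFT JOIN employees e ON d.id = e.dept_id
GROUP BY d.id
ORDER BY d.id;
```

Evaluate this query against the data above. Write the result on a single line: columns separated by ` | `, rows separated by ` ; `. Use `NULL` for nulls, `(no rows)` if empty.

376 | 4036 ; 217 | 10088 ; 588 | 2017 ; 417 | 2022 ; 145 | NULL

LEFT JOIN keeps every departments row; unmatched ones get NULL for employees columns.
Group by departments.id and compute SUM(e.hire_year). SUM over an all-NULL group is NULL.
  4: ids {4, 12} → SUM(e.hire_year)=4036
  7: ids {11, 13, 14, 18, 28} → SUM(e.hire_year)=10088
  8: ids {9} → SUM(e.hire_year)=2017
  9: ids {27} → SUM(e.hire_year)=2022
  15: ids {—} → SUM(e.hire_year)=NULL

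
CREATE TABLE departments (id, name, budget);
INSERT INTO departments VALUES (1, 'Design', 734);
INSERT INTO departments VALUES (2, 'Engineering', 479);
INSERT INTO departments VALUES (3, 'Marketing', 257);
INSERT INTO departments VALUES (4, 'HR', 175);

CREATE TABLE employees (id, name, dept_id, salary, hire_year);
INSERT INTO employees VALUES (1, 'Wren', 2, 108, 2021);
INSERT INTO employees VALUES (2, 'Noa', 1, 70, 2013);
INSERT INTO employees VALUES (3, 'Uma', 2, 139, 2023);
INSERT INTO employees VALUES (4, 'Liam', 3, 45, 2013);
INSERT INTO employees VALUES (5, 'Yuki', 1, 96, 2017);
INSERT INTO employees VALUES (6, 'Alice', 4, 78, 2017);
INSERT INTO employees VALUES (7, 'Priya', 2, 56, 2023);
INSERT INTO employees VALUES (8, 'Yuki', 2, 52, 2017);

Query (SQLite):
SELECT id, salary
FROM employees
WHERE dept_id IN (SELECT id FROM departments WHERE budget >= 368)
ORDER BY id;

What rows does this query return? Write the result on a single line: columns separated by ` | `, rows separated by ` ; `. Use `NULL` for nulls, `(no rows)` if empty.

1 | 108 ; 2 | 70 ; 3 | 139 ; 5 | 96 ; 7 | 56 ; 8 | 52

Inner query: departments.id where budget >= 368.
Outer: keep employees rows whose dept_id is in that set.
Inner query → {1, 2}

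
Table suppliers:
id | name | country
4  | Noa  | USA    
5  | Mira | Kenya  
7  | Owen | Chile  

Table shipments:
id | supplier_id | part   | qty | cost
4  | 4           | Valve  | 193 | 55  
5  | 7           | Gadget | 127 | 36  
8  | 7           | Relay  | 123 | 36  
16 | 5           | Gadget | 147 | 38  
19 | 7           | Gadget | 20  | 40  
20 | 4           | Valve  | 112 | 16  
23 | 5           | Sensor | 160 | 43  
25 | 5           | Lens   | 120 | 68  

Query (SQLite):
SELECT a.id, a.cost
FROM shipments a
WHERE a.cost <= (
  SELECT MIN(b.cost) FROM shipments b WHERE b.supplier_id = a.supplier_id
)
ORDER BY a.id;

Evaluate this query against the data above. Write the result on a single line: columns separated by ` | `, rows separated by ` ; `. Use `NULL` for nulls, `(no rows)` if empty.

5 | 36 ; 8 | 36 ; 16 | 38 ; 20 | 16

For each shipments row a, compute MIN(cost) over rows sharing a.supplier_id.
Keep row a if a.cost <= that per-group MIN.
  supplier_id=4: MIN(cost) = 16
  supplier_id=5: MIN(cost) = 38
  supplier_id=7: MIN(cost) = 36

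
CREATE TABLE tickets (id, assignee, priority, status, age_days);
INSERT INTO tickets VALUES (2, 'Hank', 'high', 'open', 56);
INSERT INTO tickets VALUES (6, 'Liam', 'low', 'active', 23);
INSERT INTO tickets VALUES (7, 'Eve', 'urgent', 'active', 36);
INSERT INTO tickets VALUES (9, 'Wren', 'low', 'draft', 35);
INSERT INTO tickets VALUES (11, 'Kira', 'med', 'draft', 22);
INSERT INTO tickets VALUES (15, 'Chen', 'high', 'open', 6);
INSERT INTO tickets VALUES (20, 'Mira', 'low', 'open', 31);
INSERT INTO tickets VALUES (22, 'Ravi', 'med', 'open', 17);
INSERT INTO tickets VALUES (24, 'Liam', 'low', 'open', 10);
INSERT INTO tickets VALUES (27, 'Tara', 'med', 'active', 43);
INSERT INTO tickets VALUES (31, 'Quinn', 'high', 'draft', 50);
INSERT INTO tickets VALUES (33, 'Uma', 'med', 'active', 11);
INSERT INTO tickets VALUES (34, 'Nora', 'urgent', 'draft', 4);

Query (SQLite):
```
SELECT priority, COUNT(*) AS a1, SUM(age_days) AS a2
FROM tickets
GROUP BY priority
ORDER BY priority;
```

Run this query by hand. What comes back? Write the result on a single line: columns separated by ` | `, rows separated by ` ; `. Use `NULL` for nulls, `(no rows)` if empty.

high | 3 | 112 ; low | 4 | 99 ; med | 4 | 93 ; urgent | 2 | 40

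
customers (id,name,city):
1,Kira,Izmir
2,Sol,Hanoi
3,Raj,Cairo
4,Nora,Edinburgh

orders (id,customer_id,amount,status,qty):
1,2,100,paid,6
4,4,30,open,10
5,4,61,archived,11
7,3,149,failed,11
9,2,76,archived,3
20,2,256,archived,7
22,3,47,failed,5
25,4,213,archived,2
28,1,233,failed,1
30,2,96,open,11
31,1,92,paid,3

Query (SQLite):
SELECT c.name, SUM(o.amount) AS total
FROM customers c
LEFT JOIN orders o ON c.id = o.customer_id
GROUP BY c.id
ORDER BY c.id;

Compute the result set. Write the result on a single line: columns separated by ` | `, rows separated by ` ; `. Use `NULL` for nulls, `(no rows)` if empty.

LEFT JOIN keeps every customers row; unmatched ones get NULL for orders columns.
Group by customers.id and compute SUM(o.amount). SUM over an all-NULL group is NULL.
  1: ids {28, 31} → SUM(o.amount)=325
  2: ids {1, 9, 20, 30} → SUM(o.amount)=528
  3: ids {7, 22} → SUM(o.amount)=196
  4: ids {4, 5, 25} → SUM(o.amount)=304

Kira | 325 ; Sol | 528 ; Raj | 196 ; Nora | 304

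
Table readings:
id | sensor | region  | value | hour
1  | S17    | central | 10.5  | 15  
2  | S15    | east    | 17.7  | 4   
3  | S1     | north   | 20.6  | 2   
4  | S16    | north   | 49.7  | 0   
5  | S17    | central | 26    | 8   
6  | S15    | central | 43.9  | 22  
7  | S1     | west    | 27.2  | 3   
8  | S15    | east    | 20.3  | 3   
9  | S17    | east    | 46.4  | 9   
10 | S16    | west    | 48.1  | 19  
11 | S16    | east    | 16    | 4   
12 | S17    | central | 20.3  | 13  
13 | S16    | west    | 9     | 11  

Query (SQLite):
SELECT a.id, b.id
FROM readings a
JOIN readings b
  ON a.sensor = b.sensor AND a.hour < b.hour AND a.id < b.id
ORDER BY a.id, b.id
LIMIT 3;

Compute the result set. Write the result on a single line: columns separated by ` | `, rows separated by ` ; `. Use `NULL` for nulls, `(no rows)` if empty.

2 | 6 ; 3 | 7 ; 4 | 10

Pairs (a,b) with same sensor, a.hour < b.hour, a.id < b.id.
sensor groups: S1:{3,7} S15:{2,6,8} S16:{4,10,11,13} S17:{1,5,9,12}
Ordered by (a.id, b.id); first 3.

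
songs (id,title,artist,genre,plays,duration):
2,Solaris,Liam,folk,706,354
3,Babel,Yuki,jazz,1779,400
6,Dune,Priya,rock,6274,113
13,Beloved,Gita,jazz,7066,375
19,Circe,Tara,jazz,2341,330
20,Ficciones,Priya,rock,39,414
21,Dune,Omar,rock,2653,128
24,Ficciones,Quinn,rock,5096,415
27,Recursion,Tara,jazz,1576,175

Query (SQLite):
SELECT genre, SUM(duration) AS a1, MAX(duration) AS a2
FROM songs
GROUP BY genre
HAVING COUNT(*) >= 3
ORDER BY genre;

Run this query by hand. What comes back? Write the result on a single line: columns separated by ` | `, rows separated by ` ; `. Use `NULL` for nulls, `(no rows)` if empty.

Group songs by genre.
Per group compute: SUM(duration), MAX(duration).
HAVING: drop groups with fewer than 3 rows.
  folk: ids {2} → SUM(duration)=354, MAX(duration)=354
  jazz: ids {3, 13, 19, 27} → SUM(duration)=1280, MAX(duration)=400
  rock: ids {6, 20, 21, 24} → SUM(duration)=1070, MAX(duration)=415

jazz | 1280 | 400 ; rock | 1070 | 415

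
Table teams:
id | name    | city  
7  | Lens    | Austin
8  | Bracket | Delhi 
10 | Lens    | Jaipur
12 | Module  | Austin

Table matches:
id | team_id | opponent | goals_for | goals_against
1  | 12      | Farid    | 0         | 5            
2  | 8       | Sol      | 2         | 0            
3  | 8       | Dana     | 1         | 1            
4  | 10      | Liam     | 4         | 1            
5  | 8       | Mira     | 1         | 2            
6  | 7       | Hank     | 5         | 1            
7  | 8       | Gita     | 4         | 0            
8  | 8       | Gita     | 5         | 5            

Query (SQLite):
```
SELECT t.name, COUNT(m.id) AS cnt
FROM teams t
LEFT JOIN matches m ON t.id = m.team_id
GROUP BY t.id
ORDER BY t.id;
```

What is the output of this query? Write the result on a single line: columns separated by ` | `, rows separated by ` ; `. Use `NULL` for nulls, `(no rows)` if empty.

Lens | 1 ; Bracket | 5 ; Lens | 1 ; Module | 1

LEFT JOIN keeps every teams row; unmatched ones get NULL for matches columns.
Group by teams.id and compute COUNT(m.id). COUNT(col) of an all-NULL group is 0.
  7: ids {6} → COUNT(m.id)=1
  8: ids {2, 3, 5, 7, 8} → COUNT(m.id)=5
  10: ids {4} → COUNT(m.id)=1
  12: ids {1} → COUNT(m.id)=1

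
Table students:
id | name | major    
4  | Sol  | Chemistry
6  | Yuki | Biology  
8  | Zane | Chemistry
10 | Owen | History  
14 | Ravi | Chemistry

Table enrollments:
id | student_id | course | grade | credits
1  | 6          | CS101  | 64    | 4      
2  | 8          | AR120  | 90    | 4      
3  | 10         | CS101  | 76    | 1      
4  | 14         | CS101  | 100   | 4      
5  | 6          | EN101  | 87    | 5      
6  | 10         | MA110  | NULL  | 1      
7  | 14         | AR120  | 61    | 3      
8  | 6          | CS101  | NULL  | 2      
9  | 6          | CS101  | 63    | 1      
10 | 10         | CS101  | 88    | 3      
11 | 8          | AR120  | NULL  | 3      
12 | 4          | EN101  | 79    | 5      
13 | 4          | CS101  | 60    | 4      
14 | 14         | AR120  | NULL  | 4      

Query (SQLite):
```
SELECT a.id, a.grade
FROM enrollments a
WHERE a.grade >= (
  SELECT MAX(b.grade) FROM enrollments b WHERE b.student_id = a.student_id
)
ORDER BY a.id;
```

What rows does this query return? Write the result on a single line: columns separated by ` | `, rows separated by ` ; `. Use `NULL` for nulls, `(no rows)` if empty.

2 | 90 ; 4 | 100 ; 5 | 87 ; 10 | 88 ; 12 | 79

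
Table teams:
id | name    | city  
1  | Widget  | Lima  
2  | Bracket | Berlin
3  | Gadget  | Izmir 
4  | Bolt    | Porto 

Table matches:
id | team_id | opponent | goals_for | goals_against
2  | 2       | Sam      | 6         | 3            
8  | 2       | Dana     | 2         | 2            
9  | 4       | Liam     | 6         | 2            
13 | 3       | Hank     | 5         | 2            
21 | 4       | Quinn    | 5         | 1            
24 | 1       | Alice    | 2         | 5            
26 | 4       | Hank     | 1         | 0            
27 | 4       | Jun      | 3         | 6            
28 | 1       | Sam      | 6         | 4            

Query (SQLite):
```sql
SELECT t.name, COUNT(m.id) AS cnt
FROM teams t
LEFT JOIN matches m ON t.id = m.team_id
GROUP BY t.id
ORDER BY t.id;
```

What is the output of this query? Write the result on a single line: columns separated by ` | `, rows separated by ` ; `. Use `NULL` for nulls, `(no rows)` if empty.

Widget | 2 ; Bracket | 2 ; Gadget | 1 ; Bolt | 4

LEFT JOIN keeps every teams row; unmatched ones get NULL for matches columns.
Group by teams.id and compute COUNT(m.id). COUNT(col) of an all-NULL group is 0.
  1: ids {24, 28} → COUNT(m.id)=2
  2: ids {2, 8} → COUNT(m.id)=2
  3: ids {13} → COUNT(m.id)=1
  4: ids {9, 21, 26, 27} → COUNT(m.id)=4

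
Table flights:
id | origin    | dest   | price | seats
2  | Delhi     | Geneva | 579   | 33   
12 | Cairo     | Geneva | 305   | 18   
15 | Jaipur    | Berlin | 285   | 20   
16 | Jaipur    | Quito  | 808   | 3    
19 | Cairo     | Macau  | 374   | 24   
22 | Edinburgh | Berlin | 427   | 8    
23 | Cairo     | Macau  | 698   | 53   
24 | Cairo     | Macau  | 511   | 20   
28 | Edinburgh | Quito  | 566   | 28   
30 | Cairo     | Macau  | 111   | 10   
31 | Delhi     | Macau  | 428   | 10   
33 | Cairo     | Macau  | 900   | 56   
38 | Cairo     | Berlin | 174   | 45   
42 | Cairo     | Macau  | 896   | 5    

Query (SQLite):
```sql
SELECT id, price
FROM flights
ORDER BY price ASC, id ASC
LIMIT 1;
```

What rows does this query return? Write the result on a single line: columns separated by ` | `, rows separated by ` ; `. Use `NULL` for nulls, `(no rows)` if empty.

30 | 111

Sort by price asc, tiebreak id asc: (111, id=30), (174, id=38), (285, id=15), (305, id=12) …. Take first 1.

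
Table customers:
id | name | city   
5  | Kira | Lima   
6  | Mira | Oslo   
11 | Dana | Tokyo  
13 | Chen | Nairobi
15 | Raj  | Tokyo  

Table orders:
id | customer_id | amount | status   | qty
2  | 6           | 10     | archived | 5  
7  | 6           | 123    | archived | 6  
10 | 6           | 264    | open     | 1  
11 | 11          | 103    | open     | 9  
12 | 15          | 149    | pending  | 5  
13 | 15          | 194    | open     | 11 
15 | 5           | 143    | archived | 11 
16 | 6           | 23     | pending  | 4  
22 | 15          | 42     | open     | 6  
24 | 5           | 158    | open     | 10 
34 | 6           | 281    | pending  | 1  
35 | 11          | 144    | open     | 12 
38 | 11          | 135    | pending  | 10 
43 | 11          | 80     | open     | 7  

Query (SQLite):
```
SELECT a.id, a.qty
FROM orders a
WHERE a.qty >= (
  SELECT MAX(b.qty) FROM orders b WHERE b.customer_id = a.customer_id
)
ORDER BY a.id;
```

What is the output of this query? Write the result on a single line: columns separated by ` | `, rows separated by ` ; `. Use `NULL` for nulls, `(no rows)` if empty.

7 | 6 ; 13 | 11 ; 15 | 11 ; 35 | 12

For each orders row a, compute MAX(qty) over rows sharing a.customer_id.
Keep row a if a.qty >= that per-group MAX.
  customer_id=5: MAX(qty) = 11
  customer_id=6: MAX(qty) = 6
  customer_id=11: MAX(qty) = 12
  customer_id=15: MAX(qty) = 11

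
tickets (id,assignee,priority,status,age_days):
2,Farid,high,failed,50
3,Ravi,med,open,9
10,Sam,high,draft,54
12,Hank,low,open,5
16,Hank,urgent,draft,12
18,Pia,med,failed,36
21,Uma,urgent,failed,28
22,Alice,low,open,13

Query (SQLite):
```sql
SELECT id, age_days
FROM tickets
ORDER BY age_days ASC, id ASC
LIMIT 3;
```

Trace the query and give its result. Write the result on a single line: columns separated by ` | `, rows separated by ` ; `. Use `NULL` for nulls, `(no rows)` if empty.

Sort by age_days asc, tiebreak id asc: (5, id=12), (9, id=3), (12, id=16), (13, id=22), (28, id=21), (36, id=18) …. Take first 3.

12 | 5 ; 3 | 9 ; 16 | 12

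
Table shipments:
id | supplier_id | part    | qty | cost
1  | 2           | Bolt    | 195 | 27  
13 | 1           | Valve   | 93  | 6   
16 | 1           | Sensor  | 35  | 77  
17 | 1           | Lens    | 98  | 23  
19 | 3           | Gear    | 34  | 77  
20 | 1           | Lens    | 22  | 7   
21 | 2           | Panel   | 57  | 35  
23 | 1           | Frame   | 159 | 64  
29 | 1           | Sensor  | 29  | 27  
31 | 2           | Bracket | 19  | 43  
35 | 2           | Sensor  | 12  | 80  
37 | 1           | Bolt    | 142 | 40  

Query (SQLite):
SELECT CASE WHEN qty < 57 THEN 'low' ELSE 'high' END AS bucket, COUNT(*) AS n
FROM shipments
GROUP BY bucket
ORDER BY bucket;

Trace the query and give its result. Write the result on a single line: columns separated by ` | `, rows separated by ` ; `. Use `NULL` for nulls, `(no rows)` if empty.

high | 6 ; low | 6

Bucket rows by qty < 57 → 'low' else 'high'; count each bucket.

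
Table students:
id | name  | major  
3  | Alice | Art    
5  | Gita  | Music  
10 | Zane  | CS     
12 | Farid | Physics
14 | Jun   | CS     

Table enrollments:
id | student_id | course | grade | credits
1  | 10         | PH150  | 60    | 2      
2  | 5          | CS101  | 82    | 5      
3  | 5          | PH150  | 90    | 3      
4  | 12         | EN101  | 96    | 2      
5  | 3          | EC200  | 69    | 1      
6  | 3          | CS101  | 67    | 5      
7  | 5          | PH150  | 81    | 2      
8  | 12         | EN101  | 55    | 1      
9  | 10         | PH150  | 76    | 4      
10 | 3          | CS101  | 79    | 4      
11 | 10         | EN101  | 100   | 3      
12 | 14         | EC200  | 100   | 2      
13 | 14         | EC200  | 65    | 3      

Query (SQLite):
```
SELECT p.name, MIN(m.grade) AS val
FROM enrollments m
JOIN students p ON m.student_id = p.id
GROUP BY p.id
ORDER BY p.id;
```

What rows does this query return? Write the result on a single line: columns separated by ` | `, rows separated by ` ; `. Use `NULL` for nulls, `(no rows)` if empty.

Join each enrollments row to its students via student_id.
Group joined rows by students.id; compute MIN(m.grade) per group.
  3: ids {5, 6, 10} → MIN(m.grade)=67
  5: ids {2, 3, 7} → MIN(m.grade)=81
  10: ids {1, 9, 11} → MIN(m.grade)=60
  12: ids {4, 8} → MIN(m.grade)=55
  14: ids {12, 13} → MIN(m.grade)=65

Alice | 67 ; Gita | 81 ; Zane | 60 ; Farid | 55 ; Jun | 65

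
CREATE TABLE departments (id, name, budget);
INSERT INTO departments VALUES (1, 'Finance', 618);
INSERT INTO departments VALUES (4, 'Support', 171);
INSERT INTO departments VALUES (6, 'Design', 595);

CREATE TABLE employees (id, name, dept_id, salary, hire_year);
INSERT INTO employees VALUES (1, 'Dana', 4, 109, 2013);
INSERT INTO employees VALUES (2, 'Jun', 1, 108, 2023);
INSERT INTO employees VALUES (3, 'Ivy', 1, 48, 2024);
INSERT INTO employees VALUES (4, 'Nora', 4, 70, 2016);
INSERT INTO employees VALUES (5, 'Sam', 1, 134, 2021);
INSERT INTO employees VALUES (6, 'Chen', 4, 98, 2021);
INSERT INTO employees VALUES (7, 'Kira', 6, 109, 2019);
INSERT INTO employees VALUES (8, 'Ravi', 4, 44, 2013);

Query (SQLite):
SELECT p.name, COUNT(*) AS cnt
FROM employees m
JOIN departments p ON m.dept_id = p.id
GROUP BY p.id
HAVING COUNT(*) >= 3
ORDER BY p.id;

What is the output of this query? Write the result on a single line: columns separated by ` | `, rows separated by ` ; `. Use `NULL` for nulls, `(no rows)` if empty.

Finance | 3 ; Support | 4

Join each employees row to its departments via dept_id.
Group joined rows by departments.id; compute COUNT(*) per group.
HAVING: keep groups with count ≥ 3.
  1: ids {2, 3, 5} → COUNT(*)=3
  4: ids {1, 4, 6, 8} → COUNT(*)=4
  6: ids {7} → COUNT(*)=1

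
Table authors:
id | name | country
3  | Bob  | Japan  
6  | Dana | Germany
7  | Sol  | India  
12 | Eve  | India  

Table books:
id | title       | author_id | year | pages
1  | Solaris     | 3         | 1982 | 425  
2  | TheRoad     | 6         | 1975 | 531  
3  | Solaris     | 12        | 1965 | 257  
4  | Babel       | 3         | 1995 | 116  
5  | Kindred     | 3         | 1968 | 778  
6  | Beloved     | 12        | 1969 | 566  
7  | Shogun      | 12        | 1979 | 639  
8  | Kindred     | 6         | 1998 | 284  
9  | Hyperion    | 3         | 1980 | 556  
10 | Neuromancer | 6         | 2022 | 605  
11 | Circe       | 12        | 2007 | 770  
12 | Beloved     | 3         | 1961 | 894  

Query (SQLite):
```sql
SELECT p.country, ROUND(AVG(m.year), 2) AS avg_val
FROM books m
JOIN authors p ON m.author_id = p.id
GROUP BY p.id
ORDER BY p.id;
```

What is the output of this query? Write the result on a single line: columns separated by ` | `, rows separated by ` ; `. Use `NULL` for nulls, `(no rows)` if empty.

Japan | 1977.2 ; Germany | 1998.33 ; India | 1980

Join each books row to its authors via author_id.
Group joined rows by authors.id; compute ROUND(AVG(m.year), 2) per group.
  3: ids {1, 4, 5, 9, 12} → ROUND(AVG(m.year), 2)=1977.2
  6: ids {2, 8, 10} → ROUND(AVG(m.year), 2)=1998.33
  12: ids {3, 6, 7, 11} → ROUND(AVG(m.year), 2)=1980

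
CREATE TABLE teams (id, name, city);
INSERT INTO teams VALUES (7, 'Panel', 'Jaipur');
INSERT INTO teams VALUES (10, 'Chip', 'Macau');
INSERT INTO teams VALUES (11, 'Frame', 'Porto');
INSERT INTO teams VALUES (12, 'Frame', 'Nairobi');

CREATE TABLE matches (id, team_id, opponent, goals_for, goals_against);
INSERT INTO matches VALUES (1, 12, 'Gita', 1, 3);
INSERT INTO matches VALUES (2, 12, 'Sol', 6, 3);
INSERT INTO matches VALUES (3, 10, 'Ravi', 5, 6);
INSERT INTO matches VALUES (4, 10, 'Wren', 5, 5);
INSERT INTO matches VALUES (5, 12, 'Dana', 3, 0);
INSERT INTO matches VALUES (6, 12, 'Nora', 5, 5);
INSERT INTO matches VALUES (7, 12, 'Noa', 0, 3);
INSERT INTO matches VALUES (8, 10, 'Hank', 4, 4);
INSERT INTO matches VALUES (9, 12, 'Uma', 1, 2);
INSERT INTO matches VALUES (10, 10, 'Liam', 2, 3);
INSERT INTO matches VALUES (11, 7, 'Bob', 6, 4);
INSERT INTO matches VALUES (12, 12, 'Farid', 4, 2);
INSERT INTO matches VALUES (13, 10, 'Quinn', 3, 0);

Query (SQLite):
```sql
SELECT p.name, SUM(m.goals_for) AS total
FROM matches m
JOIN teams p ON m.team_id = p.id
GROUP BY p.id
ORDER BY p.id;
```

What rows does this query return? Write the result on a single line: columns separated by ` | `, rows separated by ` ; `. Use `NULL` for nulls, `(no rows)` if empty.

Join each matches row to its teams via team_id.
Group joined rows by teams.id; compute SUM(m.goals_for) per group.
  7: ids {11} → SUM(m.goals_for)=6
  10: ids {3, 4, 8, 10, 13} → SUM(m.goals_for)=19
  12: ids {1, 2, 5, 6, 7, 9, 12} → SUM(m.goals_for)=20

Panel | 6 ; Chip | 19 ; Frame | 20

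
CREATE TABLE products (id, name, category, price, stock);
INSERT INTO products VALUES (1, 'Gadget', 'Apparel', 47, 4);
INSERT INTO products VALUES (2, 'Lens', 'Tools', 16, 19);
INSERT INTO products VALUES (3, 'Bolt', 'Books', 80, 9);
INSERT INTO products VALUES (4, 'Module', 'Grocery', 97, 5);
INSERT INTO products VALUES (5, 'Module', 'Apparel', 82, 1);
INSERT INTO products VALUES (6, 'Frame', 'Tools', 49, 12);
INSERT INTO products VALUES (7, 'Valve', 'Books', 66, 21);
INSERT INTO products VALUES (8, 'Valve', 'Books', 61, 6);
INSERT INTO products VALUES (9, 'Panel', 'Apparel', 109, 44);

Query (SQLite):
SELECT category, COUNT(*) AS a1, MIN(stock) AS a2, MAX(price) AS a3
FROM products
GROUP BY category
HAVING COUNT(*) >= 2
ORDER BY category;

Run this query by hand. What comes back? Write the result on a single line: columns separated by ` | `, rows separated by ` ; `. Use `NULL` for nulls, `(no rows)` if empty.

Apparel | 3 | 1 | 109 ; Books | 3 | 6 | 80 ; Tools | 2 | 12 | 49

Group products by category.
Per group compute: COUNT(*), MIN(stock), MAX(price).
HAVING: drop groups with fewer than 2 rows.
  Apparel: ids {1, 5, 9} → COUNT(*)=3, MIN(stock)=1, MAX(price)=109
  Books: ids {3, 7, 8} → COUNT(*)=3, MIN(stock)=6, MAX(price)=80
  Grocery: ids {4} → COUNT(*)=1, MIN(stock)=5, MAX(price)=97
  Tools: ids {2, 6} → COUNT(*)=2, MIN(stock)=12, MAX(price)=49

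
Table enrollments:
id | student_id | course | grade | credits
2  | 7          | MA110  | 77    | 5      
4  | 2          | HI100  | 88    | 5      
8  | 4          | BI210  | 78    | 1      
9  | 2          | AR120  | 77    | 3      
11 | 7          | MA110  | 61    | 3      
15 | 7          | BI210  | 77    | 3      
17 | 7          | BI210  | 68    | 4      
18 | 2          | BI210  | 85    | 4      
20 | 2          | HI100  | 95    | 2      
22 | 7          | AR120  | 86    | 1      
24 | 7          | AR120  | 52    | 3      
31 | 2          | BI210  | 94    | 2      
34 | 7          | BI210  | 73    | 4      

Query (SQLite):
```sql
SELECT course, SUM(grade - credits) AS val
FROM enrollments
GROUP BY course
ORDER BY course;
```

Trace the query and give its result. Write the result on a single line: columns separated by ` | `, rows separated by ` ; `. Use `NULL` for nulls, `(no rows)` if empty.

For each row compute grade - credits.
Group by course; take SUM of the expression per group.
  AR120: ids {9, 22, 24} → SUM(grade - credits)=208
  BI210: ids {8, 15, 17, 18, 31, 34} → SUM(grade - credits)=457
  HI100: ids {4, 20} → SUM(grade - credits)=176
  MA110: ids {2, 11} → SUM(grade - credits)=130

AR120 | 208 ; BI210 | 457 ; HI100 | 176 ; MA110 | 130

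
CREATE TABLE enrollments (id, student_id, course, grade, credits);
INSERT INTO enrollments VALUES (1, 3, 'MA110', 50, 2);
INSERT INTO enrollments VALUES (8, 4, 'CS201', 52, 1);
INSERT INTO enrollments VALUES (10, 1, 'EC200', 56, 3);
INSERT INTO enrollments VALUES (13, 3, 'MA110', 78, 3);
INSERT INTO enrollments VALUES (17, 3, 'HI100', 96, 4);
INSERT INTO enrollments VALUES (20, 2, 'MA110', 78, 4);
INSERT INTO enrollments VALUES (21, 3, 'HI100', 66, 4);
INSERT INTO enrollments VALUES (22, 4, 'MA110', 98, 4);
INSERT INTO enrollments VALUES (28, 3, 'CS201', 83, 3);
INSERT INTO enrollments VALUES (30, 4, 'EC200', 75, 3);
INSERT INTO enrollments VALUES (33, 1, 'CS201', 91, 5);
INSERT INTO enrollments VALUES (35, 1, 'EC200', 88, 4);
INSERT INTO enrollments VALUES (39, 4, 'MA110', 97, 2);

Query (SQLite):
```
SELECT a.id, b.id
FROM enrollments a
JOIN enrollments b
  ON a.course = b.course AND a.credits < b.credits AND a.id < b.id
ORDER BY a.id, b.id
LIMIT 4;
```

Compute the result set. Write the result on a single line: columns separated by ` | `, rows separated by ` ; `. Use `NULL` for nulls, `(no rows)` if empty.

Pairs (a,b) with same course, a.credits < b.credits, a.id < b.id.
course groups: CS201:{8,28,33} EC200:{10,30,35} HI100:{17,21} MA110:{1,13,20,22,39}
Ordered by (a.id, b.id); first 4.

1 | 13 ; 1 | 20 ; 1 | 22 ; 8 | 28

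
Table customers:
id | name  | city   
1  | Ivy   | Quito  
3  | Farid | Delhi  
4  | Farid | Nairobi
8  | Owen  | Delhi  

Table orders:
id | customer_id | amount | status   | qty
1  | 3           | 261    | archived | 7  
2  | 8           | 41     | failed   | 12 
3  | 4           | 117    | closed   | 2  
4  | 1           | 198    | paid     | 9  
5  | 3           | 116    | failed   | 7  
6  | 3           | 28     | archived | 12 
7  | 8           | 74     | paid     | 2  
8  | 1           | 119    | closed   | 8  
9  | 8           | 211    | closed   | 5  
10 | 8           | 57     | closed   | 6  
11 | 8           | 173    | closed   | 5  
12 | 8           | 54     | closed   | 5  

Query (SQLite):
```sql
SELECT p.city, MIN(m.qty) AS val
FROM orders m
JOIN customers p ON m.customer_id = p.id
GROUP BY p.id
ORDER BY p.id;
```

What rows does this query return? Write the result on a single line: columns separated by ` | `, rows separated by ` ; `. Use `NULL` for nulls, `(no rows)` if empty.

Join each orders row to its customers via customer_id.
Group joined rows by customers.id; compute MIN(m.qty) per group.
  1: ids {4, 8} → MIN(m.qty)=8
  3: ids {1, 5, 6} → MIN(m.qty)=7
  4: ids {3} → MIN(m.qty)=2
  8: ids {2, 7, 9, 10, 11, 12} → MIN(m.qty)=2

Quito | 8 ; Delhi | 7 ; Nairobi | 2 ; Delhi | 2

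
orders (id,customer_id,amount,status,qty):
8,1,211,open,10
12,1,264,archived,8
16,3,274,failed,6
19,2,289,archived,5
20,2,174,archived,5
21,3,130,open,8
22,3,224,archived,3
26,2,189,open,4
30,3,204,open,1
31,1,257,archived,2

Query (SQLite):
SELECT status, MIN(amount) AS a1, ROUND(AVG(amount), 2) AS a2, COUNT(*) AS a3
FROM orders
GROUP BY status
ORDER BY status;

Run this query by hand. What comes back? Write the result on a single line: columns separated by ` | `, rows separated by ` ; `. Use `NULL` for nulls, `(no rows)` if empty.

archived | 174 | 241.6 | 5 ; failed | 274 | 274 | 1 ; open | 130 | 183.5 | 4

Group orders by status.
Per group compute: MIN(amount), ROUND(AVG(amount), 2), COUNT(*).
  archived: ids {12, 19, 20, 22, 31} → MIN(amount)=174, ROUND(AVG(amount), 2)=241.6, COUNT(*)=5
  failed: ids {16} → MIN(amount)=274, ROUND(AVG(amount), 2)=274, COUNT(*)=1
  open: ids {8, 21, 26, 30} → MIN(amount)=130, ROUND(AVG(amount), 2)=183.5, COUNT(*)=4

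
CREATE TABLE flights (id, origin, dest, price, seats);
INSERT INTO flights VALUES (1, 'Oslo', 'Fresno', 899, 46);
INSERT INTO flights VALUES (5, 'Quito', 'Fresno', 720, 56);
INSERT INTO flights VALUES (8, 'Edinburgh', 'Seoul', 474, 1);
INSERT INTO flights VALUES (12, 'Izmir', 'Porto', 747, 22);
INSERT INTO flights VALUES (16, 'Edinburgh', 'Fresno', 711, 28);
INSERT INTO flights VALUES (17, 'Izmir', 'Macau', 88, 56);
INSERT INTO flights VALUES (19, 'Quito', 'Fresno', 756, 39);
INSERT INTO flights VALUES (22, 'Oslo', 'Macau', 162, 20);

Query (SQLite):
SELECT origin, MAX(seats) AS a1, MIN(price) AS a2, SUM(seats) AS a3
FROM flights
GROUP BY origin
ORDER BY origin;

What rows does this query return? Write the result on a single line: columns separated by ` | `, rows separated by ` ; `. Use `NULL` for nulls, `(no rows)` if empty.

Group flights by origin.
Per group compute: MAX(seats), MIN(price), SUM(seats).
  Edinburgh: ids {8, 16} → MAX(seats)=28, MIN(price)=474, SUM(seats)=29
  Izmir: ids {12, 17} → MAX(seats)=56, MIN(price)=88, SUM(seats)=78
  Oslo: ids {1, 22} → MAX(seats)=46, MIN(price)=162, SUM(seats)=66
  Quito: ids {5, 19} → MAX(seats)=56, MIN(price)=720, SUM(seats)=95

Edinburgh | 28 | 474 | 29 ; Izmir | 56 | 88 | 78 ; Oslo | 46 | 162 | 66 ; Quito | 56 | 720 | 95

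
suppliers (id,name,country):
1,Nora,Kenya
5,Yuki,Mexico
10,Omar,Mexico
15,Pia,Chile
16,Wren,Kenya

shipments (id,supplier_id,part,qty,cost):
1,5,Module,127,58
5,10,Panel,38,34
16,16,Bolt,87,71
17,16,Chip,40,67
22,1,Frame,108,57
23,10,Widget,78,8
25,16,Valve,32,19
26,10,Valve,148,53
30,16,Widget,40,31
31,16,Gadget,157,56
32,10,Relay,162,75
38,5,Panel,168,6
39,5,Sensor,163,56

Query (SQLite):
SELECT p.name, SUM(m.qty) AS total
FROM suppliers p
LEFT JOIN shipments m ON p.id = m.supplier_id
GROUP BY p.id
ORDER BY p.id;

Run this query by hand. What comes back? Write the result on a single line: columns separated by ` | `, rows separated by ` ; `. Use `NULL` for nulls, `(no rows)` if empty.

Nora | 108 ; Yuki | 458 ; Omar | 426 ; Pia | NULL ; Wren | 356

LEFT JOIN keeps every suppliers row; unmatched ones get NULL for shipments columns.
Group by suppliers.id and compute SUM(m.qty). SUM over an all-NULL group is NULL.
  1: ids {22} → SUM(m.qty)=108
  5: ids {1, 38, 39} → SUM(m.qty)=458
  10: ids {5, 23, 26, 32} → SUM(m.qty)=426
  15: ids {—} → SUM(m.qty)=NULL
  16: ids {16, 17, 25, 30, 31} → SUM(m.qty)=356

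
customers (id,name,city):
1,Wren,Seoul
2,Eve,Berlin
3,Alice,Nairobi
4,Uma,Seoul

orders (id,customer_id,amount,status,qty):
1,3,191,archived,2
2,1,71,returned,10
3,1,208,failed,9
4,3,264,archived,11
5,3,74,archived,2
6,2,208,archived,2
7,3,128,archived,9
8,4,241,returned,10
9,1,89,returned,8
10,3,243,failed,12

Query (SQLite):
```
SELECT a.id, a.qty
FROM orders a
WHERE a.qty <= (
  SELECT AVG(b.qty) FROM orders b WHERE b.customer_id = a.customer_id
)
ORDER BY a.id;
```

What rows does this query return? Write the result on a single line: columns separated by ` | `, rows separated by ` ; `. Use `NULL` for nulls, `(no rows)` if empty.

1 | 2 ; 3 | 9 ; 5 | 2 ; 6 | 2 ; 8 | 10 ; 9 | 8

For each orders row a, compute AVG(qty) over rows sharing a.customer_id.
Keep row a if a.qty <= that per-group AVG.
  customer_id=1: AVG(qty) = 9.0
  customer_id=2: AVG(qty) = 2.0
  customer_id=3: AVG(qty) = 7.2
  customer_id=4: AVG(qty) = 10.0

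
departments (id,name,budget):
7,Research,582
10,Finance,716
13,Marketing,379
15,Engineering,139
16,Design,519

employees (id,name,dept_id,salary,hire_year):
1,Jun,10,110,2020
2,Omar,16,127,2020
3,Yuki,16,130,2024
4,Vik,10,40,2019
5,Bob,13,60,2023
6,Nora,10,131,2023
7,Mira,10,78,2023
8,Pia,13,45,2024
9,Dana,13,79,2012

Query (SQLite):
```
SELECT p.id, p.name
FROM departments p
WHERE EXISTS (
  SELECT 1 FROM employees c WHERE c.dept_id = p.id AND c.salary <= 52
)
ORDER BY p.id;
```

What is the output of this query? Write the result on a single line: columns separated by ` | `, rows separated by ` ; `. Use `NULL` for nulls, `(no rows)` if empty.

10 | Finance ; 13 | Marketing

For each departments row, check whether any employees with matching dept_id has salary <= 52.
Keep rows where that is true.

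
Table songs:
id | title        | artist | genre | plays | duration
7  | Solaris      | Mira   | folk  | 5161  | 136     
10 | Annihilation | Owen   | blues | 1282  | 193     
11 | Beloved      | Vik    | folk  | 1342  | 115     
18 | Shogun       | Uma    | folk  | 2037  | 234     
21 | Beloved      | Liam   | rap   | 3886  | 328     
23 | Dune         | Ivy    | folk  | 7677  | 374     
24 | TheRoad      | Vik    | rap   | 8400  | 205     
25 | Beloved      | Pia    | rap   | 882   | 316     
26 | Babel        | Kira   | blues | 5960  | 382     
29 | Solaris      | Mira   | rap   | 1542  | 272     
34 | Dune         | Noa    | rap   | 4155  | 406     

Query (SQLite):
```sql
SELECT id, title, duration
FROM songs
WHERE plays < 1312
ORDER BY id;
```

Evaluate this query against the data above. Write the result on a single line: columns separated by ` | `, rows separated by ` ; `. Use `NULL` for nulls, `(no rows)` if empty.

plays < 1312: ids {10, 25}

10 | Annihilation | 193 ; 25 | Beloved | 316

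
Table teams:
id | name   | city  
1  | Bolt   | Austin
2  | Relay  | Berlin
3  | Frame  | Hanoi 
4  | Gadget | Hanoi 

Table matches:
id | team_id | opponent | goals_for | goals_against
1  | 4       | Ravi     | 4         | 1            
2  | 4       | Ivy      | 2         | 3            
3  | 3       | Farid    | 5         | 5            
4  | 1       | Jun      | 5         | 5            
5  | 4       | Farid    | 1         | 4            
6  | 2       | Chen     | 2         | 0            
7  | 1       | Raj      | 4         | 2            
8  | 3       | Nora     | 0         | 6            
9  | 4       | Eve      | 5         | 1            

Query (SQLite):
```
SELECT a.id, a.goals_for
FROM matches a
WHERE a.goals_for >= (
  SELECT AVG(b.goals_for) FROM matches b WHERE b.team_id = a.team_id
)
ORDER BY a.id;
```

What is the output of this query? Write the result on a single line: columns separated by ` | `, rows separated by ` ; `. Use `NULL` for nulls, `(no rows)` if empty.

For each matches row a, compute AVG(goals_for) over rows sharing a.team_id.
Keep row a if a.goals_for >= that per-group AVG.
  team_id=1: AVG(goals_for) = 4.5
  team_id=2: AVG(goals_for) = 2.0
  team_id=3: AVG(goals_for) = 2.5
  team_id=4: AVG(goals_for) = 3.0

1 | 4 ; 3 | 5 ; 4 | 5 ; 6 | 2 ; 9 | 5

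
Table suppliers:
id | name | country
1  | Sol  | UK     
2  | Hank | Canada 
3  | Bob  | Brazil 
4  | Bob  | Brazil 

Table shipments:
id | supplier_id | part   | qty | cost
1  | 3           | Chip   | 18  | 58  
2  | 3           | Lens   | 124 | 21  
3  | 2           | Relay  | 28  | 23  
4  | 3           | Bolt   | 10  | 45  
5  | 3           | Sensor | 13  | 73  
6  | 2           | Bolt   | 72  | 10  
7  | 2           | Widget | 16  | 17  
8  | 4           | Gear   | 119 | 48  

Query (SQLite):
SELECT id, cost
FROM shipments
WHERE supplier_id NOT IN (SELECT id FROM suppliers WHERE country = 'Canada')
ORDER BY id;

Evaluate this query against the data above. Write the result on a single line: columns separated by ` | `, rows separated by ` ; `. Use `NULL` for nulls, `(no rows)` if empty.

1 | 58 ; 2 | 21 ; 4 | 45 ; 5 | 73 ; 8 | 48

Inner query: suppliers.id where country = 'Canada'.
Outer: keep shipments rows whose supplier_id is not in that set.
Inner query → {2}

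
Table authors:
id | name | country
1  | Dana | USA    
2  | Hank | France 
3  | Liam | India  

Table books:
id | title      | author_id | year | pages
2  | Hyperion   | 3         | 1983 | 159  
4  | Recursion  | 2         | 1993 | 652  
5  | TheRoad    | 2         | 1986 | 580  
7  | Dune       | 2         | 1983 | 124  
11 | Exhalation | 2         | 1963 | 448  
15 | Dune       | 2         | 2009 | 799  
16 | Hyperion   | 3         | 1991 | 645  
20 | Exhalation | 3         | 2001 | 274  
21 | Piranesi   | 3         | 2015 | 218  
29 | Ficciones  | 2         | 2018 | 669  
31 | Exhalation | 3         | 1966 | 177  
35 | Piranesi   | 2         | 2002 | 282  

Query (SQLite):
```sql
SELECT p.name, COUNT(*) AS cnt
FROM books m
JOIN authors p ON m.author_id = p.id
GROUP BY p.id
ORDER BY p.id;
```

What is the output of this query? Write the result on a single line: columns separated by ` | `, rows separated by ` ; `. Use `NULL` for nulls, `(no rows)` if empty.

Join each books row to its authors via author_id.
Group joined rows by authors.id; compute COUNT(*) per group.
  2: ids {4, 5, 7, 11, 15, 29, 35} → COUNT(*)=7
  3: ids {2, 16, 20, 21, 31} → COUNT(*)=5

Hank | 7 ; Liam | 5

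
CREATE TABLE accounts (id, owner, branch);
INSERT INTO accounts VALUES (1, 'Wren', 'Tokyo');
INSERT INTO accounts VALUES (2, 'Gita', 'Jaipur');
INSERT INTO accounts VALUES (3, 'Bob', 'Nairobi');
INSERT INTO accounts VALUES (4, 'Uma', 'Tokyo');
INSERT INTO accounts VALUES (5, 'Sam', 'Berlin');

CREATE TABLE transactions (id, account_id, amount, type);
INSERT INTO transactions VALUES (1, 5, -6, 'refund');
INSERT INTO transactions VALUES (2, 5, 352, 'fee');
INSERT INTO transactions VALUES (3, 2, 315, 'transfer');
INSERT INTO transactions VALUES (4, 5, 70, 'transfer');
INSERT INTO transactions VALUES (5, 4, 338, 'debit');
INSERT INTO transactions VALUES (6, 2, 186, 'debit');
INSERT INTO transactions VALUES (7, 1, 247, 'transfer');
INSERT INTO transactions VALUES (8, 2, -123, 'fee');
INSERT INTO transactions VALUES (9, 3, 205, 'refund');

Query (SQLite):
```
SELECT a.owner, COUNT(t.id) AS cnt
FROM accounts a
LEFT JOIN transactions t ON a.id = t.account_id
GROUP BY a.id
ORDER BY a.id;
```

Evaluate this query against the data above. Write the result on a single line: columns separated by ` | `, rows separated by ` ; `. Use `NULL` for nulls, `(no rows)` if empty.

Wren | 1 ; Gita | 3 ; Bob | 1 ; Uma | 1 ; Sam | 3

LEFT JOIN keeps every accounts row; unmatched ones get NULL for transactions columns.
Group by accounts.id and compute COUNT(t.id). COUNT(col) of an all-NULL group is 0.
  1: ids {7} → COUNT(t.id)=1
  2: ids {3, 6, 8} → COUNT(t.id)=3
  3: ids {9} → COUNT(t.id)=1
  4: ids {5} → COUNT(t.id)=1
  5: ids {1, 2, 4} → COUNT(t.id)=3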